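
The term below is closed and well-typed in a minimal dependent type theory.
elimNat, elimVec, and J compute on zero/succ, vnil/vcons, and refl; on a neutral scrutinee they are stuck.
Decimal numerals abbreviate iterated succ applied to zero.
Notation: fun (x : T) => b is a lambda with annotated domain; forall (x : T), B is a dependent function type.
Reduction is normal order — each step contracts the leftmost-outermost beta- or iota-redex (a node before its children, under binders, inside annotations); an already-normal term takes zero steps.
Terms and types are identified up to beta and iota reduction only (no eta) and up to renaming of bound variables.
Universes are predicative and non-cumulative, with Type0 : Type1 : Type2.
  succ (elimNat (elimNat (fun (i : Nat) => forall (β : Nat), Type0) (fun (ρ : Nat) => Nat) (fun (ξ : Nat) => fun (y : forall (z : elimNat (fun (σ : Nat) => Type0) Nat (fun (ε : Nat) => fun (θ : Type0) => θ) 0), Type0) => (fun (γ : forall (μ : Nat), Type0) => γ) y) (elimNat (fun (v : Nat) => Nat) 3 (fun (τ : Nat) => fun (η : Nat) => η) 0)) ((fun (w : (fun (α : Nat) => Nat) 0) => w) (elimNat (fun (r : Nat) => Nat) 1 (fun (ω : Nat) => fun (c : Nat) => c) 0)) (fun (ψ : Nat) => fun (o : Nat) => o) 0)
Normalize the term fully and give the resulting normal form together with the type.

normal form:
  2
the term's type:
  Nat


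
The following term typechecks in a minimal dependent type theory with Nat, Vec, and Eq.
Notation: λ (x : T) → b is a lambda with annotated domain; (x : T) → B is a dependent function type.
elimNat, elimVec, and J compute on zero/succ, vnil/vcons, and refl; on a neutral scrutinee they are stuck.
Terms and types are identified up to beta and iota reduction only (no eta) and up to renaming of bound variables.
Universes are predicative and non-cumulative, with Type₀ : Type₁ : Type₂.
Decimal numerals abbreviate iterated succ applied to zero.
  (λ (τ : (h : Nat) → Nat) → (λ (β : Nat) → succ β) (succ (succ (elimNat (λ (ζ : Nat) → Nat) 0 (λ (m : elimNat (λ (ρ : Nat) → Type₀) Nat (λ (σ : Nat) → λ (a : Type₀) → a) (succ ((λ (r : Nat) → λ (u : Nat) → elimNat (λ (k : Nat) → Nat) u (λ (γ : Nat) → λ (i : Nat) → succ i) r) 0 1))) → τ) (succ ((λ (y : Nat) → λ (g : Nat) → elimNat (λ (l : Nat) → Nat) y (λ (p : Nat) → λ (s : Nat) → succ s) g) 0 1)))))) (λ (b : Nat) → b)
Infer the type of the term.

the term's type:
  Nat


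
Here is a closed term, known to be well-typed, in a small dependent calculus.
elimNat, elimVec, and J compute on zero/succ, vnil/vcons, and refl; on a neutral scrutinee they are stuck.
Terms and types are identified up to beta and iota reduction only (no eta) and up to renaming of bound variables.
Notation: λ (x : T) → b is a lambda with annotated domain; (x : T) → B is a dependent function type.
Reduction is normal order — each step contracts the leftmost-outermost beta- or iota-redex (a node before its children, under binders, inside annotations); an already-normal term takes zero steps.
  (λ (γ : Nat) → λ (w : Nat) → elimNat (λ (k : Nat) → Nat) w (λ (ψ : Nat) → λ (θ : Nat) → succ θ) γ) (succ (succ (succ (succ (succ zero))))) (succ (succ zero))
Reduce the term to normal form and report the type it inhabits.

normal form:
  succ (succ (succ (succ (succ (succ (succ zero))))))
the term's type:
  Nat


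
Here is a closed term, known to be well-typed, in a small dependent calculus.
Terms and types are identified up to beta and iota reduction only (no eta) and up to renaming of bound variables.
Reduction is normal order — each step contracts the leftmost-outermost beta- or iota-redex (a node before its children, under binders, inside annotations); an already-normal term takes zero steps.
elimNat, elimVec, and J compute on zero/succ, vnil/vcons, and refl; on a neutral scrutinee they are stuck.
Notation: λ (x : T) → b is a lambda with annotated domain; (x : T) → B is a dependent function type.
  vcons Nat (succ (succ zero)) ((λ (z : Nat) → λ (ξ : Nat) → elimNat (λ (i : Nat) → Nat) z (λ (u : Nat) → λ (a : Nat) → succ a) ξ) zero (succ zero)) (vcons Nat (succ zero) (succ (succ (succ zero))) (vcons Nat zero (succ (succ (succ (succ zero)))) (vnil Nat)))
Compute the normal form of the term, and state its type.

normal form:
  vcons Nat (succ (succ zero)) (succ zero) (vcons Nat (succ zero) (succ (succ (succ zero))) (vcons Nat zero (succ (succ (succ (succ zero)))) (vnil Nat)))
type:
  Vec Nat (succ (succ (succ zero)))


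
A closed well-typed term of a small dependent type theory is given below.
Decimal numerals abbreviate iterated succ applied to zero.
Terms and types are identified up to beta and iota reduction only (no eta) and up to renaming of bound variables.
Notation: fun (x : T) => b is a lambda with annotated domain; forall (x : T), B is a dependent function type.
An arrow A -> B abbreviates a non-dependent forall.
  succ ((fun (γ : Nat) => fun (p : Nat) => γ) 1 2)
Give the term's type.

the term's type:
  Nat


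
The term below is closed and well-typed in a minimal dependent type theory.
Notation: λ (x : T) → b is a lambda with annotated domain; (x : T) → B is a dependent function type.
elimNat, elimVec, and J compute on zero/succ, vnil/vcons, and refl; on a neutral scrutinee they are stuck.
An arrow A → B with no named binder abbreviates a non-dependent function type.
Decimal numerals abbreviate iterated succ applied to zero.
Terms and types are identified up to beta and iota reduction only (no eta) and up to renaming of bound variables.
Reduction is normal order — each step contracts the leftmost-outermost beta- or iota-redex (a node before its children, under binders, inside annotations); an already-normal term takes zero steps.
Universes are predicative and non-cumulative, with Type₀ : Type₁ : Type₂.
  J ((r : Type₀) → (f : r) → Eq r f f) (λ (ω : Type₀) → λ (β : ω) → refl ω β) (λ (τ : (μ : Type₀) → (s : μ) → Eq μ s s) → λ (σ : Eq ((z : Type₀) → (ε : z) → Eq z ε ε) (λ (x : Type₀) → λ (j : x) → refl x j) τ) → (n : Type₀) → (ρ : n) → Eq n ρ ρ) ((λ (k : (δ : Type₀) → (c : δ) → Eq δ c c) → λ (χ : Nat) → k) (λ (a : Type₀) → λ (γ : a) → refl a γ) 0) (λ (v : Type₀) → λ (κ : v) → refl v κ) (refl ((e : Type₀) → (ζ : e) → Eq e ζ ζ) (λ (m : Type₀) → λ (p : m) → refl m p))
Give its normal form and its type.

resulting normal form:
  λ (r : Type₀) → λ (f : r) → refl r f
inferred type:
  (r : Type₀) → (f : r) → Eq r f f
observation: reduction starts at a J iota-redex, and 3 normal-order steps reach the normal form.


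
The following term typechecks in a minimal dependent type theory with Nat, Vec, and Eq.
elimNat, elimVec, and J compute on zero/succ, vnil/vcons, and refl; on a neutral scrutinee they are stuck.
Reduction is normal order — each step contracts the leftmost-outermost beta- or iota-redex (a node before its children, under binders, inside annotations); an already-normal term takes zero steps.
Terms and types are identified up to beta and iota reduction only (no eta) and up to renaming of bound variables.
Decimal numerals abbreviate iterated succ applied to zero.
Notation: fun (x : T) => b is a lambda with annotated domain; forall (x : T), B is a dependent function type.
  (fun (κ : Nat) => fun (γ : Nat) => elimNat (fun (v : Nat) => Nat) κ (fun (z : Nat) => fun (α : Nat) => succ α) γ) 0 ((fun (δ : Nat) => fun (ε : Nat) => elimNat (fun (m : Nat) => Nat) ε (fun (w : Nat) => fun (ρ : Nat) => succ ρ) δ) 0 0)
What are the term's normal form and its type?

reduced normal form:
  0
inferred type:
  Nat
observation: the first redex contracted is a beta-redex; the normal form is reached in 6 normal-order steps.


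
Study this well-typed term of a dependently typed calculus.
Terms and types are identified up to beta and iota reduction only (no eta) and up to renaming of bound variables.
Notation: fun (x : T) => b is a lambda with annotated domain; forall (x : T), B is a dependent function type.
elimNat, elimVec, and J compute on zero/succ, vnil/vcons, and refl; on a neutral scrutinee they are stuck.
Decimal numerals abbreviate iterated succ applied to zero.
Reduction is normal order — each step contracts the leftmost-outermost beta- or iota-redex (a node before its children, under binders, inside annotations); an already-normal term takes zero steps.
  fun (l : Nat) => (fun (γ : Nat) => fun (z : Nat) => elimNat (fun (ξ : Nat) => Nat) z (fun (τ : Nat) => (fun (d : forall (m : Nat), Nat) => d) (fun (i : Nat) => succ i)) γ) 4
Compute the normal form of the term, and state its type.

reduced normal form:
  fun (l : Nat) => fun (γ : Nat) => succ (succ (succ (succ γ)))
the term's type:
  forall (l : Nat), forall (γ : Nat), Nat
observation: the first redex contracted is a beta-redex; the normal form is reached in 18 normal-order steps.


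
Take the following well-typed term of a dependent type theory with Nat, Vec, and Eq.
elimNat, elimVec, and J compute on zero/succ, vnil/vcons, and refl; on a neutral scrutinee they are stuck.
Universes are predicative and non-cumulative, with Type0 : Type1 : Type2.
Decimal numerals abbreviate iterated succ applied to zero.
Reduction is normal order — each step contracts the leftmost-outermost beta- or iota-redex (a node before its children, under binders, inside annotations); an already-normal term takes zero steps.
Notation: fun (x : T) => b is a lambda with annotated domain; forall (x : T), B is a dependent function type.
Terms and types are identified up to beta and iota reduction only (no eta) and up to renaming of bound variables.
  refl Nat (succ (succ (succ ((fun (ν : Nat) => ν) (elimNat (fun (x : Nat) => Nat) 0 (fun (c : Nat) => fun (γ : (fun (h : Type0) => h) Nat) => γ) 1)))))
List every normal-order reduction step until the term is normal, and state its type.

normal-order reduction:
  refl Nat (succ (succ (succ ((fun (ν : Nat) => ν) (elimNat (fun (x : Nat) => Nat) 0 (fun (c : Nat) => fun (γ : (fun (h : Type0) => h) Nat) => γ) 1)))))
  ~> refl Nat (succ (succ (succ (elimNat (fun (ν : Nat) => Nat) 0 (fun (x : Nat) => fun (c : (fun (γ : Type0) => γ) Nat) => c) 1))))
  ~> refl Nat (succ (succ (succ ((fun (ν : Nat) => fun (x : (fun (c : Type0) => c) Nat) => x) 0 (elimNat (fun (γ : Nat) => Nat) 0 (fun (h : Nat) => fun (δ : (fun (p : Type0) => p) Nat) => δ) 0)))))
  ~> refl Nat (succ (succ (succ ((fun (ν : (fun (x : Type0) => x) Nat) => ν) (elimNat (fun (c : Nat) => Nat) 0 (fun (γ : Nat) => fun (h : (fun (δ : Type0) => δ) Nat) => h) 0)))))
  ~> refl Nat (succ (succ (succ (elimNat (fun (ν : Nat) => Nat) 0 (fun (x : Nat) => fun (c : (fun (γ : Type0) => γ) Nat) => c) 0))))
  ~> refl Nat 3
inferred type:
  Eq Nat 3 3


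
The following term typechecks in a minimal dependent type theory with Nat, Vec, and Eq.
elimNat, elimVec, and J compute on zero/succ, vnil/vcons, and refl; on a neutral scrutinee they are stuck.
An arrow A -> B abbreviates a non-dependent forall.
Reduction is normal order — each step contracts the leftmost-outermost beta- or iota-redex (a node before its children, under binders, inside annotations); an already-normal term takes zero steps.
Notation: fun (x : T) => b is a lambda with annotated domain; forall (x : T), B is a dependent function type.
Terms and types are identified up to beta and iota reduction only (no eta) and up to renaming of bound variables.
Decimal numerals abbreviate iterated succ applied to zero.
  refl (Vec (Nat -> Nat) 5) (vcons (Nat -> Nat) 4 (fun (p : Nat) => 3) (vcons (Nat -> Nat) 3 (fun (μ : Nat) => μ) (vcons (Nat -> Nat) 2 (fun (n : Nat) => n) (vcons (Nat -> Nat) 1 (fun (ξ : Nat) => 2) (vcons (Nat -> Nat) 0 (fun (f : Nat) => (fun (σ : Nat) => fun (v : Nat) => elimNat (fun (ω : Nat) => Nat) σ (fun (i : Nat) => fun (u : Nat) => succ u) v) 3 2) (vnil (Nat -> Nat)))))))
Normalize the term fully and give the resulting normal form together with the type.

reduced normal form:
  refl (Vec (Nat -> Nat) 5) (vcons (Nat -> Nat) 4 (fun (p : Nat) => 3) (vcons (Nat -> Nat) 3 (fun (μ : Nat) => μ) (vcons (Nat -> Nat) 2 (fun (n : Nat) => n) (vcons (Nat -> Nat) 1 (fun (ξ : Nat) => 2) (vcons (Nat -> Nat) 0 (fun (f : Nat) => 5) (vnil (Nat -> Nat)))))))
the term's type:
  Eq (Vec (Nat -> Nat) 5) (vcons (Nat -> Nat) 4 (fun (p : Nat) => 3) (vcons (Nat -> Nat) 3 (fun (μ : Nat) => μ) (vcons (Nat -> Nat) 2 (fun (n : Nat) => n) (vcons (Nat -> Nat) 1 (fun (ξ : Nat) => 2) (vcons (Nat -> Nat) 0 (fun (f : Nat) => 5) (vnil (Nat -> Nat))))))) (vcons (Nat -> Nat) 4 (fun (σ : Nat) => 3) (vcons (Nat -> Nat) 3 (fun (v : Nat) => v) (vcons (Nat -> Nat) 2 (fun (ω : Nat) => ω) (vcons (Nat -> Nat) 1 (fun (i : Nat) => 2) (vcons (Nat -> Nat) 0 (fun (u : Nat) => 5) (vnil (Nat -> Nat)))))))
observation: the term reaches its normal form after 9 normal-order steps.


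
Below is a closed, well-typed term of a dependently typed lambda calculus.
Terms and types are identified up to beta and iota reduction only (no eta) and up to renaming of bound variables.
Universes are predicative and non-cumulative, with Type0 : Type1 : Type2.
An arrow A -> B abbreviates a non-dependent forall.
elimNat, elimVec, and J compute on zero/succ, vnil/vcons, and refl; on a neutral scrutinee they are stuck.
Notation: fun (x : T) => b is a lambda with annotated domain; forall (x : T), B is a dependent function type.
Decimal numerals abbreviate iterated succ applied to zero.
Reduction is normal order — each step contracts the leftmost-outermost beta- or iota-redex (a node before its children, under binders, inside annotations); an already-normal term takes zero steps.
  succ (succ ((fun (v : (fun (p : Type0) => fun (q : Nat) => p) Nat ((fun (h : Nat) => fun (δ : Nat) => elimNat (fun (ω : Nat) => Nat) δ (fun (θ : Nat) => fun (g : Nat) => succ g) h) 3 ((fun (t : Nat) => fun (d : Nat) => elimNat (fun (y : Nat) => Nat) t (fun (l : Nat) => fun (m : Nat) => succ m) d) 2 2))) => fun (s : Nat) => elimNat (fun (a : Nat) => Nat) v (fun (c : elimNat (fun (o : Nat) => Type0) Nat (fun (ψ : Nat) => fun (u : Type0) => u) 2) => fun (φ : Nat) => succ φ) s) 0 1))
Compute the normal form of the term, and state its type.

reduced normal form:
  3
the term's type:
  Nat
observation: contracting a beta-redex first, the term normalizes in 6 steps.


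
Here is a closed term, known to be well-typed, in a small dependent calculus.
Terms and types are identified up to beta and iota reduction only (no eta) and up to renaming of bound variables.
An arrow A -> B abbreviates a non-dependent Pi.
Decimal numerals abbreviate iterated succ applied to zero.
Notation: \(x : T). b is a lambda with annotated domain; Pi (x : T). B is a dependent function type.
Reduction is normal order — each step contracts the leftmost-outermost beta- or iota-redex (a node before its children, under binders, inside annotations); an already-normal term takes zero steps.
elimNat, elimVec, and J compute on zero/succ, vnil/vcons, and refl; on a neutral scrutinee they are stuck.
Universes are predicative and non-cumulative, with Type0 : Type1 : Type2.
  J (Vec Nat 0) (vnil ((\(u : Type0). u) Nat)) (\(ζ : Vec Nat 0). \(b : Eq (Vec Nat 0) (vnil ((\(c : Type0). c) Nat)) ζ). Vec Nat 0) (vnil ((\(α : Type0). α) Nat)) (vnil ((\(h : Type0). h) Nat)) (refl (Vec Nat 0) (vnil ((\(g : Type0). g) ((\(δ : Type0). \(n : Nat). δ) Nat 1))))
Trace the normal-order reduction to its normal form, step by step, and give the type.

reduction (normal order):
  J (Vec Nat 0) (vnil ((\(u : Type0). u) Nat)) (\(ζ : Vec Nat 0). \(b : Eq (Vec Nat 0) (vnil ((\(c : Type0). c) Nat)) ζ). Vec Nat 0) (vnil ((\(α : Type0). α) Nat)) (vnil ((\(h : Type0). h) Nat)) (refl (Vec Nat 0) (vnil ((\(g : Type0). g) ((\(δ : Type0). \(n : Nat). δ) Nat 1))))
  ~> vnil ((\(u : Type0). u) Nat)
  ~> vnil Nat
type:
  Vec Nat 0


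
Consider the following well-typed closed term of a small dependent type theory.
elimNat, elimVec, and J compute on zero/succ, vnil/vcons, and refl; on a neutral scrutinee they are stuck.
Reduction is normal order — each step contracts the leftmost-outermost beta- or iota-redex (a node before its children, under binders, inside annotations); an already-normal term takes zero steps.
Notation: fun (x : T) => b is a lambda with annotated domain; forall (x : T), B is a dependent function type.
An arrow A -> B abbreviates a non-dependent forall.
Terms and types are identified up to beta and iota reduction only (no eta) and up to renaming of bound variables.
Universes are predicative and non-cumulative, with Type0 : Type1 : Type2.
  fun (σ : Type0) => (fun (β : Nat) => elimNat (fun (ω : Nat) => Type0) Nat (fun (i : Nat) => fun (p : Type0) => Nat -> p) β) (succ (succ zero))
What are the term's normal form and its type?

reduced normal form:
  fun (σ : Type0) => Nat -> Nat -> Nat
inferred type:
  Type0 -> Type0


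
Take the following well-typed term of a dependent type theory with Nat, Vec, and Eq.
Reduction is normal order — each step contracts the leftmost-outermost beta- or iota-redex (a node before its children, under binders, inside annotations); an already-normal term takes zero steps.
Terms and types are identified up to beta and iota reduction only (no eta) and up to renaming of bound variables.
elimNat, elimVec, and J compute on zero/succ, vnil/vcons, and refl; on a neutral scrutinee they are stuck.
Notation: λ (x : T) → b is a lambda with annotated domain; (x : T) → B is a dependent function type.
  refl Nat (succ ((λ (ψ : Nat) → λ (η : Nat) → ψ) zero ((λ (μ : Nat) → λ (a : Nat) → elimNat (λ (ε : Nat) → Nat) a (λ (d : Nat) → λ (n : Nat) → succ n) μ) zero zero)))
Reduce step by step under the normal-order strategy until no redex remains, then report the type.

normal-order reduction:
  refl Nat (succ ((λ (ψ : Nat) → λ (η : Nat) → ψ) zero ((λ (μ : Nat) → λ (a : Nat) → elimNat (λ (ε : Nat) → Nat) a (λ (d : Nat) → λ (n : Nat) → succ n) μ) zero zero)))
  ~> refl Nat (succ ((λ (ψ : Nat) → zero) ((λ (η : Nat) → λ (μ : Nat) → elimNat (λ (a : Nat) → Nat) μ (λ (ε : Nat) → λ (d : Nat) → succ d) η) zero zero)))
  ~> refl Nat (succ zero)
the term's type:
  Eq Nat (succ zero) (succ zero)


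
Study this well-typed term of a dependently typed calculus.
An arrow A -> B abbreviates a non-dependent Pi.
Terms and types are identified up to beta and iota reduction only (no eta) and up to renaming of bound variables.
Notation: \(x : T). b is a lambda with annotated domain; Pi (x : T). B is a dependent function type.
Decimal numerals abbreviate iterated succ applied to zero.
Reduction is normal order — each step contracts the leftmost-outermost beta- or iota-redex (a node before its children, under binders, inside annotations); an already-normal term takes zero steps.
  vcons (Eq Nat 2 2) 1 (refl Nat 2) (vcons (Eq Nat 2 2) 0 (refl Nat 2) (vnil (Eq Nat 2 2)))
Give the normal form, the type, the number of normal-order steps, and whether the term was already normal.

resulting normal form:
  vcons (Eq Nat 2 2) 1 (refl Nat 2) (vcons (Eq Nat 2 2) 0 (refl Nat 2) (vnil (Eq Nat 2 2)))
the term's type:
  Vec (Eq Nat 2 2) 2
reduction steps (normal order): 0
already normal: yes


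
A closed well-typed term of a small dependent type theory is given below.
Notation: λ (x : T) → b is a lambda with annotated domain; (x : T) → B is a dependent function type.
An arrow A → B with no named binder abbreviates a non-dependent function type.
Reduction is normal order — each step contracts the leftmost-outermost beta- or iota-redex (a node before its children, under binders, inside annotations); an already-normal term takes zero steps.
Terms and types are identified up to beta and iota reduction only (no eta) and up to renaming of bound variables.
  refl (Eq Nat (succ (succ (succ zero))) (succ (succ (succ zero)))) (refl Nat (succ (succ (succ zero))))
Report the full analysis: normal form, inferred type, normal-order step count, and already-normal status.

reduced normal form:
  refl (Eq Nat (succ (succ (succ zero))) (succ (succ (succ zero)))) (refl Nat (succ (succ (succ zero))))
type:
  Eq (Eq Nat (succ (succ (succ zero))) (succ (succ (succ zero)))) (refl Nat (succ (succ (succ zero)))) (refl Nat (succ (succ (succ zero))))
steps to reach normal form (normal order): 0
term was already normal: yes


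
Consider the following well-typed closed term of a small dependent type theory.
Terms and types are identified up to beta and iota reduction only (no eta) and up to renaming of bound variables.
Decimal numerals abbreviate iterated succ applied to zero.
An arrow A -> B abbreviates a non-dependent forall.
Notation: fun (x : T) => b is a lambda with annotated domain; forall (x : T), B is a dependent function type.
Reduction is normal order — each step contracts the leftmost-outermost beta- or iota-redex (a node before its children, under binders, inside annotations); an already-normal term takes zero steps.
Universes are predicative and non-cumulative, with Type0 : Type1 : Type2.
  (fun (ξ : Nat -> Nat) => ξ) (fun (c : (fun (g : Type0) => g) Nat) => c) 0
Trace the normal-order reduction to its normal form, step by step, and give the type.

normal-order reduction sequence:
  (fun (ξ : Nat -> Nat) => ξ) (fun (c : (fun (g : Type0) => g) Nat) => c) 0
  ~> (fun (ξ : (fun (c : Type0) => c) Nat) => ξ) 0
  ~> 0
inferred type:
  Nat


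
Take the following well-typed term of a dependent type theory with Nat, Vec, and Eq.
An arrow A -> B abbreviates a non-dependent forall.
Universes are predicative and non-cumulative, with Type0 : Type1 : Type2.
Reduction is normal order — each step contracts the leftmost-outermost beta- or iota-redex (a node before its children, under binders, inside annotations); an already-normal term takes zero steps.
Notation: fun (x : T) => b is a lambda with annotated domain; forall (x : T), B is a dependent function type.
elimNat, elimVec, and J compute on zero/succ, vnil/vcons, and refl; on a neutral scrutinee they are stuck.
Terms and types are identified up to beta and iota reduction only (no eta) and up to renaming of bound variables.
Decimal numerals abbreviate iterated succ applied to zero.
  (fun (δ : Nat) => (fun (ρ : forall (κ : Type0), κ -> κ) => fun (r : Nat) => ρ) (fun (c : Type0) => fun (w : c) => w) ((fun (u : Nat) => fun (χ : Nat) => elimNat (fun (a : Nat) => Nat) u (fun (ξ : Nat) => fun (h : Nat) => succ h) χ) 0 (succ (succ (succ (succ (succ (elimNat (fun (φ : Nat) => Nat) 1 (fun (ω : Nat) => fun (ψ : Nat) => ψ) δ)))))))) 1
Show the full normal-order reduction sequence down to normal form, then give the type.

normal-order reduction sequence:
  (fun (δ : Nat) => (fun (ρ : forall (κ : Type0), κ -> κ) => fun (r : Nat) => ρ) (fun (c : Type0) => fun (w : c) => w) ((fun (u : Nat) => fun (χ : Nat) => elimNat (fun (a : Nat) => Nat) u (fun (ξ : Nat) => fun (h : Nat) => succ h) χ) 0 (succ (succ (succ (succ (succ (elimNat (fun (φ : Nat) => Nat) 1 (fun (ω : Nat) => fun (ψ : Nat) => ψ) δ)))))))) 1
  ~> (fun (δ : forall (ρ : Type0), ρ -> ρ) => fun (κ : Nat) => δ) (fun (r : Type0) => fun (c : r) => c) ((fun (w : Nat) => fun (u : Nat) => elimNat (fun (χ : Nat) => Nat) w (fun (a : Nat) => fun (ξ : Nat) => succ ξ) u) 0 (succ (succ (succ (succ (succ (elimNat (fun (h : Nat) => Nat) 1 (fun (φ : Nat) => fun (ω : Nat) => ω) 1)))))))
  ~> (fun (δ : Nat) => fun (ρ : Type0) => fun (κ : ρ) => κ) ((fun (r : Nat) => fun (c : Nat) => elimNat (fun (w : Nat) => Nat) r (fun (u : Nat) => fun (χ : Nat) => succ χ) c) 0 (succ (succ (succ (succ (succ (elimNat (fun (a : Nat) => Nat) 1 (fun (ξ : Nat) => fun (h : Nat) => h) 1)))))))
  ~> fun (δ : Type0) => fun (ρ : δ) => ρ
type:
  forall (δ : Type0), δ -> δ


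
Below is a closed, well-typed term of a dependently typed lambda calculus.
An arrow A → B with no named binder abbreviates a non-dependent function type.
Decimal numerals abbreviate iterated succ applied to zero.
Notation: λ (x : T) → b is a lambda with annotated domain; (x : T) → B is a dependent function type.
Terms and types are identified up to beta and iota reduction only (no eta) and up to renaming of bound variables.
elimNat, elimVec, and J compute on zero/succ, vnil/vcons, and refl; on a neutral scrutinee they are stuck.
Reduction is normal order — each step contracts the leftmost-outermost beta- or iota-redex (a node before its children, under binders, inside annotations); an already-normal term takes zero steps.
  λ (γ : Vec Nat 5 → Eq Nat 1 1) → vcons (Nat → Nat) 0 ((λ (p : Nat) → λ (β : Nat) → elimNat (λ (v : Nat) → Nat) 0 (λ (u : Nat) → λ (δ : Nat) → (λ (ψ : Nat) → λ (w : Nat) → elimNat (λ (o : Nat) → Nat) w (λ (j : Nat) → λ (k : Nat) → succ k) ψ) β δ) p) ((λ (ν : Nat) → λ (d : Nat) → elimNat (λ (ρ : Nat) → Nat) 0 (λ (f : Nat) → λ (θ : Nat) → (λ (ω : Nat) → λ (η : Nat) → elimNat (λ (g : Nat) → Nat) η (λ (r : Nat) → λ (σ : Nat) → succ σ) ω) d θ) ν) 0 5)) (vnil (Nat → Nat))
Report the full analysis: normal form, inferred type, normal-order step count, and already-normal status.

normal form:
  λ (γ : Vec Nat 5 → Eq Nat 1 1) → vcons (Nat → Nat) 0 (λ (p : Nat) → 0) (vnil (Nat → Nat))
inferred type:
  (Vec Nat 5 → Eq Nat 1 1) → Vec (Nat → Nat) 1
normal-order step count: 7
already normal: no
first contracted redex: a beta-redex


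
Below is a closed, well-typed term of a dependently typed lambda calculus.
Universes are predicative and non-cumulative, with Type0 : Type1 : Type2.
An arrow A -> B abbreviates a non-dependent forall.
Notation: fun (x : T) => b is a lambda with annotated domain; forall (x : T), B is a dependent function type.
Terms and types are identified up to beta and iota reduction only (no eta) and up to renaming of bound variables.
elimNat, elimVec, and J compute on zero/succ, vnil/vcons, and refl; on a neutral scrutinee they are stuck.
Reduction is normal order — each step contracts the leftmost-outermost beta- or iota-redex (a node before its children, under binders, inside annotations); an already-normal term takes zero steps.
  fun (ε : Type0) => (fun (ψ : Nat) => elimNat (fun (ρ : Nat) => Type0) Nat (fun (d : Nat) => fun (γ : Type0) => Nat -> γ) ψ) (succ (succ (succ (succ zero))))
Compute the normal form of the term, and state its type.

resulting normal form:
  fun (ε : Type0) => Nat -> Nat -> Nat -> Nat -> Nat
the term's type:
  Type0 -> Type0


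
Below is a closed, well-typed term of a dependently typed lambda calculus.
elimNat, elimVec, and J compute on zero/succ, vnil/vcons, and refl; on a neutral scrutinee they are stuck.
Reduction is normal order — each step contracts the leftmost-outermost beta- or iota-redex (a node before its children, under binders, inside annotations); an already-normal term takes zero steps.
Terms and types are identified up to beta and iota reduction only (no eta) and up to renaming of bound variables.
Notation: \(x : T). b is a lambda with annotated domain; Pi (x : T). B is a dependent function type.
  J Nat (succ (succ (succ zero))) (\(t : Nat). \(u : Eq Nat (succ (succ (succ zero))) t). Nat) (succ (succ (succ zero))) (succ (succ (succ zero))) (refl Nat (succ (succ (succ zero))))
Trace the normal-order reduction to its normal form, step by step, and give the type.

normal-order reduction:
  J Nat (succ (succ (succ zero))) (\(t : Nat). \(u : Eq Nat (succ (succ (succ zero))) t). Nat) (succ (succ (succ zero))) (succ (succ (succ zero))) (refl Nat (succ (succ (succ zero))))
  ~> succ (succ (succ zero))
type:
  Nat


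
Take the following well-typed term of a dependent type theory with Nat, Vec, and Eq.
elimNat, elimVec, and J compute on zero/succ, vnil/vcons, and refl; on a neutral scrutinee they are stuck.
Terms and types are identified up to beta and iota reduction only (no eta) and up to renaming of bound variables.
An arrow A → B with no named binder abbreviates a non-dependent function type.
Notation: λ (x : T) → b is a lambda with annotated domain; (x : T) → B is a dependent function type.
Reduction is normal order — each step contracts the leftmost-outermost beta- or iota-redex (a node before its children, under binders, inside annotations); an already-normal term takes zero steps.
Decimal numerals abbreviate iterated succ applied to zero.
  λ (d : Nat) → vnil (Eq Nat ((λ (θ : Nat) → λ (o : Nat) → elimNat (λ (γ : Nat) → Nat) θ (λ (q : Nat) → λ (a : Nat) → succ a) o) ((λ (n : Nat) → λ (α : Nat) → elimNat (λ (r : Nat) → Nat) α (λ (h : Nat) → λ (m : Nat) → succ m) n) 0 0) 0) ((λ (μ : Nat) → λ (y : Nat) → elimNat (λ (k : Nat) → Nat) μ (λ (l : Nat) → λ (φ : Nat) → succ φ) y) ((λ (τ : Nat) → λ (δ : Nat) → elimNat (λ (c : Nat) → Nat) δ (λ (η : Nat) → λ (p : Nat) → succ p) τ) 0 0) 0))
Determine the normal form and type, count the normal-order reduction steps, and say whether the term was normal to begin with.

normal form:
  λ (d : Nat) → vnil (Eq Nat 0 0)
inferred type:
  Nat → Vec (Eq Nat 0 0) 0
reduction steps (normal order): 12
term was already normal: no
first contracted redex: a beta-redex


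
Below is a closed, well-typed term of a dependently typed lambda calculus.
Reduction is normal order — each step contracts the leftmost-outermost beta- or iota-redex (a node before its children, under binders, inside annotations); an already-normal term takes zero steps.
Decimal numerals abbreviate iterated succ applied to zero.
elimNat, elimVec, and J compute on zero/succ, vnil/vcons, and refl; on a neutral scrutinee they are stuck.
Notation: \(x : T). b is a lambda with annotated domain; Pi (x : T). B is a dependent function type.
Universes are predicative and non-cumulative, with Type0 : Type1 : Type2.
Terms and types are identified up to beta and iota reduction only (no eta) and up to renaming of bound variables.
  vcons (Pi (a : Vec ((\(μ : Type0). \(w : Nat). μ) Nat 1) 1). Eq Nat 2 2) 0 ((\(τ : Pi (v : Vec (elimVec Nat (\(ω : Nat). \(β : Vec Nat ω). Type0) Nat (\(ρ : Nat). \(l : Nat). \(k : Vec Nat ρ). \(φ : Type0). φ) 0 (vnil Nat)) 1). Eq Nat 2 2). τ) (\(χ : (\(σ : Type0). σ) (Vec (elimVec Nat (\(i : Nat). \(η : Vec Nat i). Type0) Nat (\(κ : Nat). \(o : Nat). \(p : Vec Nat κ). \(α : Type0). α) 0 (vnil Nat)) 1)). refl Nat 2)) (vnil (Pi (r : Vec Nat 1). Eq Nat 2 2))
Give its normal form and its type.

resulting normal form:
  vcons (Pi (a : Vec Nat 1). Eq Nat 2 2) 0 (\(μ : Vec Nat 1). refl Nat 2) (vnil (Pi (w : Vec Nat 1). Eq Nat 2 2))
inferred type:
  Vec (Pi (a : Vec Nat 1). Eq Nat 2 2) 1
observation: the leftmost-outermost redex is a beta-redex, and normalization takes 5 steps.


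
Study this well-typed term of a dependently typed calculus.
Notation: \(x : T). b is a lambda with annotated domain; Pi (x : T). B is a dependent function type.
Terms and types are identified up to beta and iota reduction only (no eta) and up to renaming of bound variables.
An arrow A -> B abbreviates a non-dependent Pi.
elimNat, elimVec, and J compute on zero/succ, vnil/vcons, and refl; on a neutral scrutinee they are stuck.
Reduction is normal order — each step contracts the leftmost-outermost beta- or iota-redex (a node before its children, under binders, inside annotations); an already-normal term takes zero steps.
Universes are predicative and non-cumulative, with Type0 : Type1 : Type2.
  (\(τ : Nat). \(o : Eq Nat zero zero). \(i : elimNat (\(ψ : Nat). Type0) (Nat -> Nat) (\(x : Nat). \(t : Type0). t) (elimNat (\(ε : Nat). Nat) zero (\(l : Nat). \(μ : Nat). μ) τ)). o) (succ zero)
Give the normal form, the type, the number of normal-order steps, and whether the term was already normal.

reduced normal form:
  \(τ : Eq Nat zero zero). \(o : Nat -> Nat). τ
inferred type:
  Eq Nat zero zero -> (Nat -> Nat) -> Eq Nat zero zero
reduction steps (normal order): 6
already normal: no
first redex: a beta-redex


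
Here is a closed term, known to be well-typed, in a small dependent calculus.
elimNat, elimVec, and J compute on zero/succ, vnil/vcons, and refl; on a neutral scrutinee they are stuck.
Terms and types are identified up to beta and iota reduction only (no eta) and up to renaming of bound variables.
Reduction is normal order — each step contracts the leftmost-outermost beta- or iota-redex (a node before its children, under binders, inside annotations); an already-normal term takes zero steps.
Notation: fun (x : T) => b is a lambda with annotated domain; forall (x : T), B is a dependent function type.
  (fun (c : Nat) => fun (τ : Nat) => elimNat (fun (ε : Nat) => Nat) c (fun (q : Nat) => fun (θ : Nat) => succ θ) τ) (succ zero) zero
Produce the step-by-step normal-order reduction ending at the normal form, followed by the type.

normal-order reduction sequence:
  (fun (c : Nat) => fun (τ : Nat) => elimNat (fun (ε : Nat) => Nat) c (fun (q : Nat) => fun (θ : Nat) => succ θ) τ) (succ zero) zero
  ~> (fun (c : Nat) => elimNat (fun (τ : Nat) => Nat) (succ zero) (fun (ε : Nat) => fun (q : Nat) => succ q) c) zero
  ~> elimNat (fun (c : Nat) => Nat) (succ zero) (fun (τ : Nat) => fun (ε : Nat) => succ ε) zero
  ~> succ zero
inferred type:
  Nat


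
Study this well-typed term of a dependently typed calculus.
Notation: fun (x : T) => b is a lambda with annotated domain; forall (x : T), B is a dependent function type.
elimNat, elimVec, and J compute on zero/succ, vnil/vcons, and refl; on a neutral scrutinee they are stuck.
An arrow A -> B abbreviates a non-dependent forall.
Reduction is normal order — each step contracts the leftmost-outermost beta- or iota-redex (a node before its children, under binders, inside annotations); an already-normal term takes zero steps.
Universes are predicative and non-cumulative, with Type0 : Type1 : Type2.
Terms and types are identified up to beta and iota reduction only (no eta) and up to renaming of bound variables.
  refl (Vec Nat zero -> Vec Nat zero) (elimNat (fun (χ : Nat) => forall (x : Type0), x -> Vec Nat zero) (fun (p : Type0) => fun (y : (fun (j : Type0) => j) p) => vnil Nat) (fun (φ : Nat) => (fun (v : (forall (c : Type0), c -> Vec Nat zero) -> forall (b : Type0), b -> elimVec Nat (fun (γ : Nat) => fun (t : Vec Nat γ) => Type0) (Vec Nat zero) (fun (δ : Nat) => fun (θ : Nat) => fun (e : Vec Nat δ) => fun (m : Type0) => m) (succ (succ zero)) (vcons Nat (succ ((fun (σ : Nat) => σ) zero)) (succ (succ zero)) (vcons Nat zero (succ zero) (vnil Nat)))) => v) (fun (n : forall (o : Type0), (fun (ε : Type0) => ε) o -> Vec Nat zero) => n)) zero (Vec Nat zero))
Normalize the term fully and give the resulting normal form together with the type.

resulting normal form:
  refl (Vec Nat zero -> Vec Nat zero) (fun (χ : Vec Nat zero) => vnil Nat)
type:
  Eq (Vec Nat zero -> Vec Nat zero) (fun (χ : Vec Nat zero) => vnil Nat) (fun (x : Vec Nat zero) => vnil Nat)
observation: the leftmost-outermost redex is an elimNat iota-redex, and normalization takes 3 steps.


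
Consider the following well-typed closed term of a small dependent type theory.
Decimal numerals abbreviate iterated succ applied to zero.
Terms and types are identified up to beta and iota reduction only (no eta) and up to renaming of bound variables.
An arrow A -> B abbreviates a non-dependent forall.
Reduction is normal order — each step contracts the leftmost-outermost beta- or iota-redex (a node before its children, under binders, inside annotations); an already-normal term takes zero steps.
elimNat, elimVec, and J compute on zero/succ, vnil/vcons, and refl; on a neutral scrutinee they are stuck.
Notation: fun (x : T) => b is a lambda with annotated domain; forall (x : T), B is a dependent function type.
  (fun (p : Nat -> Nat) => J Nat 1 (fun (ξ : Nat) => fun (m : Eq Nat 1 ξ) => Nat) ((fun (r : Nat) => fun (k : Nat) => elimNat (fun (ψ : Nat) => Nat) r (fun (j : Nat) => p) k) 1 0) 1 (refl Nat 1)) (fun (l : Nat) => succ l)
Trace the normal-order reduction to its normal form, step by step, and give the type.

normal-order reduction sequence:
  (fun (p : Nat -> Nat) => J Nat 1 (fun (ξ : Nat) => fun (m : Eq Nat 1 ξ) => Nat) ((fun (r : Nat) => fun (k : Nat) => elimNat (fun (ψ : Nat) => Nat) r (fun (j : Nat) => p) k) 1 0) 1 (refl Nat 1)) (fun (l : Nat) => succ l)
  ~> J Nat 1 (fun (p : Nat) => fun (ξ : Eq Nat 1 p) => Nat) ((fun (m : Nat) => fun (r : Nat) => elimNat (fun (k : Nat) => Nat) m (fun (ψ : Nat) => fun (j : Nat) => succ j) r) 1 0) 1 (refl Nat 1)
  ~> (fun (p : Nat) => fun (ξ : Nat) => elimNat (fun (m : Nat) => Nat) p (fun (r : Nat) => fun (k : Nat) => succ k) ξ) 1 0
  ~> (fun (p : Nat) => elimNat (fun (ξ : Nat) => Nat) 1 (fun (m : Nat) => fun (r : Nat) => succ r) p) 0
  ~> elimNat (fun (p : Nat) => Nat) 1 (fun (ξ : Nat) => fun (m : Nat) => succ m) 0
  ~> 1
type:
  Nat


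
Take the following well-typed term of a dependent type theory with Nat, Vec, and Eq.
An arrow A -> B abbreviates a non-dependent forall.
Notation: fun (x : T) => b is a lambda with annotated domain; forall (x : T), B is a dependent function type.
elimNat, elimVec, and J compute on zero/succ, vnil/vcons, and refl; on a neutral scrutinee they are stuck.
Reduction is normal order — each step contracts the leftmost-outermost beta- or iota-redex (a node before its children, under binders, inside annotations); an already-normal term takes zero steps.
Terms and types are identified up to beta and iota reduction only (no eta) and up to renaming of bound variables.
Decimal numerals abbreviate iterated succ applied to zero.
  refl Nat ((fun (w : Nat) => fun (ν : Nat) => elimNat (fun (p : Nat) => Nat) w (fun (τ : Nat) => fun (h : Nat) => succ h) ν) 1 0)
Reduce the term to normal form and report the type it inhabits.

reduced normal form:
  refl Nat 1
type:
  Eq Nat 1 1


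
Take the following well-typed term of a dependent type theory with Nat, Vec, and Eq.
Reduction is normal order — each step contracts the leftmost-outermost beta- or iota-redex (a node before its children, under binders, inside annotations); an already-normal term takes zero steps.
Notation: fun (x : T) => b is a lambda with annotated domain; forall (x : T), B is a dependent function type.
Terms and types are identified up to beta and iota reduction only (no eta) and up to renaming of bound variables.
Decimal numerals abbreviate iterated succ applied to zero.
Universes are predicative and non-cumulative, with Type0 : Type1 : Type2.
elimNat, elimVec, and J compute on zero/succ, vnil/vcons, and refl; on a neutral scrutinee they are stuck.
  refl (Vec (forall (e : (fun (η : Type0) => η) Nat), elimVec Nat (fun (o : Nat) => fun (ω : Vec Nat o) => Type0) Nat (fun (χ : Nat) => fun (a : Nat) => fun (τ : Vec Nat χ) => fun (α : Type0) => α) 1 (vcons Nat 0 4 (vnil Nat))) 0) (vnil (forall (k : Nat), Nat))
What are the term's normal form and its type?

reduced normal form:
  refl (Vec (forall (e : Nat), Nat) 0) (vnil (forall (η : Nat), Nat))
type:
  Eq (Vec (forall (e : Nat), Nat) 0) (vnil (forall (η : Nat), Nat)) (vnil (forall (o : Nat), Nat))
observation: the leftmost-outermost redex is a beta-redex, and normalization takes 7 steps.


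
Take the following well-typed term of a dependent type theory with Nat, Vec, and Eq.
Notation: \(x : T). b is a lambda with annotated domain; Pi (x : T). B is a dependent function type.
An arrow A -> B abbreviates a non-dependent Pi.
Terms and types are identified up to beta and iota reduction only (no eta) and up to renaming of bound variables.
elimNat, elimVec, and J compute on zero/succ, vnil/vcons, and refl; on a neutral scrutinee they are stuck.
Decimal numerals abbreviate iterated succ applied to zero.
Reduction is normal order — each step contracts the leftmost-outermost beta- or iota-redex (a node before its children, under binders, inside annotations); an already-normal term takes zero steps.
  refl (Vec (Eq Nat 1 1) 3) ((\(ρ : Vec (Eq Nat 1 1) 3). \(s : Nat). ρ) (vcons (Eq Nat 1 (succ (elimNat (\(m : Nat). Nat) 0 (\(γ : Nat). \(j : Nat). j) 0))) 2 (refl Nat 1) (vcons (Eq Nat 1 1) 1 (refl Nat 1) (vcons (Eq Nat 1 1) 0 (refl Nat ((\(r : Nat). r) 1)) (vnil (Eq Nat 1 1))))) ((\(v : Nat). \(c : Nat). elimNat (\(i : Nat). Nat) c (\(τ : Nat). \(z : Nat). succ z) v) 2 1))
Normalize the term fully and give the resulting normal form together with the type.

normal form:
  refl (Vec (Eq Nat 1 1) 3) (vcons (Eq Nat 1 1) 2 (refl Nat 1) (vcons (Eq Nat 1 1) 1 (refl Nat 1) (vcons (Eq Nat 1 1) 0 (refl Nat 1) (vnil (Eq Nat 1 1)))))
inferred type:
  Eq (Vec (Eq Nat 1 1) 3) (vcons (Eq Nat 1 1) 2 (refl Nat 1) (vcons (Eq Nat 1 1) 1 (refl Nat 1) (vcons (Eq Nat 1 1) 0 (refl Nat 1) (vnil (Eq Nat 1 1))))) (vcons (Eq Nat 1 1) 2 (refl Nat 1) (vcons (Eq Nat 1 1) 1 (refl Nat 1) (vcons (Eq Nat 1 1) 0 (refl Nat 1) (vnil (Eq Nat 1 1)))))
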